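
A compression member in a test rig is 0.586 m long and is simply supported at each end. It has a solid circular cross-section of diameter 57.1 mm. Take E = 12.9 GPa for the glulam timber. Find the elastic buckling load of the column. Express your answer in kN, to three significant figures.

P_cr ≈ 193 kN

I = πd⁴/64 = π×57.1⁴/64 = 5.218×10^5 mm⁴
I = 5.218×10^5 mm⁴ = 5.218×10^-7 m⁴
Effective length L_e = K·L = 1 × 0.586 = 0.5860 m
P_cr = π²EI / L_e² = π² × 12.9×10⁹ × 5.218×10^-7 / 0.5860² = 1.935×10^5 N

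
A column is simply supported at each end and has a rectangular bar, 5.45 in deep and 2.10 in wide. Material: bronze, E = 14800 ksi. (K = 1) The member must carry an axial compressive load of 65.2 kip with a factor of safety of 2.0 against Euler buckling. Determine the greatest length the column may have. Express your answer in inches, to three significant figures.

L_max ≈ 68.6 in

Buckling occurs about the weak axis: I_min = h·b³/12 with b = 2.10 in (the shorter side).
I_min = 5.45×2.10³/12 = 4.206 in⁴
Required critical load P_cr = n·P = 2.0 × 65.2 = 130.4 kip = 1.304×10^5 lb
From P_cr = π²EI/(K·L)²:  L = (1/K)·√(π²EI/P_cr) = (1/1)·√(π²×1.48×10^7×4.206/1.304×10^5)
L = 68.6 in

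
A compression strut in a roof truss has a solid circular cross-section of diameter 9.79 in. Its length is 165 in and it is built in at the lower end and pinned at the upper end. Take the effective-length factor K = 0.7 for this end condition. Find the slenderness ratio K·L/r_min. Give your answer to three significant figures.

For a solid circle r = d/4 = 9.79/4 = 2.448 in
L_e = K·L = 0.7 × 165 = 115.5 in
λ = L_e / r_min = 115.50 / 2.448 = 47.2

λ ≈ 47.2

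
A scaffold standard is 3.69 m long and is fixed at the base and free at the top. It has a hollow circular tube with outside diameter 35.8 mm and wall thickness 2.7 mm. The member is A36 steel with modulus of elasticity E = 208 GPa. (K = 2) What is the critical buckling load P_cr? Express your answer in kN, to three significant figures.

Inner diameter d_i = 35.8 − 2×2.7 = 30.40 mm
I = π(d_o⁴ − d_i⁴)/64 = π(35.8⁴ − 30.40⁴)/64 = 3.871×10^4 mm⁴
I = 3.871×10^4 mm⁴ = 3.871×10^-8 m⁴
Effective length L_e = K·L = 2 × 3.69 = 7.380 m
P_cr = π²EI / L_e² = π² × 208×10⁹ × 3.871×10^-8 / 7.380² = 1.459×10^3 N

P_cr ≈ 1.46 kN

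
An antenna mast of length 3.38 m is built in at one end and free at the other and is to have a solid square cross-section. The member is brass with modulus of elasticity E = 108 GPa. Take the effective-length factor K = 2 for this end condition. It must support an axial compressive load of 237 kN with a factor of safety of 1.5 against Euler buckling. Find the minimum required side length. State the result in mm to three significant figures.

a ≈ 116 mm

Required P_cr = n·P = 1.5 × 237 = 355.5 kN
L_e = K·L = 2 × 3.38 = 6.760 m
Required I = P_cr·L_e²/(π²E) = 3.555×10^5 × 6.760² / (π² × 1.08×10^11) = 1.524×10^-5 m⁴
I_req = 1.524×10^7 mm⁴
Solid square: I = a⁴/12  ⇒  a = (12I)^(1/4) = (12×1.524×10^7)^(1/4) = 116 mm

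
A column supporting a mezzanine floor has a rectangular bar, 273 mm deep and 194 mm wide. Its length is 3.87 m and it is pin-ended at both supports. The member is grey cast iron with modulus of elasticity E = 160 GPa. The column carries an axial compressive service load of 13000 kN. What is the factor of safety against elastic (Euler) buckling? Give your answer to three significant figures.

n ≈ 1.35

Buckling occurs about the weak axis: I_min = h·b³/12 with b = 194 mm (the shorter side).
I_min = 273×194³/12 = 1.661×10^8 mm⁴
I = 1.661×10^8 mm⁴ = 1.661×10^-4 m⁴
Effective length L_e = K·L = 1 × 3.87 = 3.870 m
P_cr = π²EI / L_e² = π² × 160×10⁹ × 1.661×10^-4 / 3.870² = 1.751×10^7 N
Factor of safety n = P_cr / P = 17514 / 13000 = 1.35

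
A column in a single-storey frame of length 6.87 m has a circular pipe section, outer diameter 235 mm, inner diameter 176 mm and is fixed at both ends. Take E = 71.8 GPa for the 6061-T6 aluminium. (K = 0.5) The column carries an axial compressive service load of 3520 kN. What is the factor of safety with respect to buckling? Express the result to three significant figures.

d_o = 235 mm, d_i = 176 mm
I = π(d_o⁴ − d_i⁴)/64 = π(235⁴ − 176.0⁴)/64 = 1.026×10^8 mm⁴
I = 1.026×10^8 mm⁴ = 1.026×10^-4 m⁴
Effective length L_e = K·L = 0.5 × 6.87 = 3.435 m
P_cr = π²EI / L_e² = π² × 71.8×10⁹ × 1.026×10^-4 / 3.435² = 6.162×10^6 N
Factor of safety n = P_cr / P = 6162.4 / 3520 = 1.75

n ≈ 1.75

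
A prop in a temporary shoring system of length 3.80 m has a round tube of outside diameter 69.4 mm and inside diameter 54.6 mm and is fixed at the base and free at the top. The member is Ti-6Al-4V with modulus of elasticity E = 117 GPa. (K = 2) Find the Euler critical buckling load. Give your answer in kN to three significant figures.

d_o = 69.4 mm, d_i = 54.6 mm
I = π(d_o⁴ − d_i⁴)/64 = π(69.4⁴ − 54.60⁴)/64 = 7.024×10^5 mm⁴
I = 7.024×10^5 mm⁴ = 7.024×10^-7 m⁴
Effective length L_e = K·L = 2 × 3.80 = 7.600 m
P_cr = π²EI / L_e² = π² × 117×10⁹ × 7.024×10^-7 / 7.600² = 1.404×10^4 N

P_cr ≈ 14.0 kN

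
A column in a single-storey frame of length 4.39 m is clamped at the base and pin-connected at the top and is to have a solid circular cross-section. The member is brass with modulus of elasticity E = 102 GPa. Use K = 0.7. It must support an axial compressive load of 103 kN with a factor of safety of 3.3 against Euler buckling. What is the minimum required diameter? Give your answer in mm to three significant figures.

Required P_cr = n·P = 3.3 × 103 = 339.9 kN
L_e = K·L = 0.7 × 4.39 = 3.073 m
Required I = P_cr·L_e²/(π²E) = 3.399×10^5 × 3.073² / (π² × 1.02×10^11) = 3.188×10^-6 m⁴
I_req = 3.188×10^6 mm⁴
Solid circle: I = πd⁴/64  ⇒  d = (64I/π)^(1/4) = (64×3.188×10^6/π)^(1/4) = 89.8 mm

d ≈ 89.8 mm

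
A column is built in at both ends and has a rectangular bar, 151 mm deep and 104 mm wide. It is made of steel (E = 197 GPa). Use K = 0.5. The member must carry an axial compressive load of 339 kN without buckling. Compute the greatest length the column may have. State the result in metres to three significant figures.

L_max ≈ 18.0 m

Buckling occurs about the weak axis: I_min = h·b³/12 with b = 104 mm (the shorter side).
I_min = 151×104³/12 = 1.415×10^7 mm⁴
I = 1.415×10^-5 m⁴
At the buckling limit P_cr = P = 3.390×10^5 N
From P_cr = π²EI/(K·L)²:  L = (1/K)·√(π²EI/P_cr) = (1/0.5)·√(π²×1.97×10^11×1.415×10^-5/3.390×10^5)
L = 18.0 m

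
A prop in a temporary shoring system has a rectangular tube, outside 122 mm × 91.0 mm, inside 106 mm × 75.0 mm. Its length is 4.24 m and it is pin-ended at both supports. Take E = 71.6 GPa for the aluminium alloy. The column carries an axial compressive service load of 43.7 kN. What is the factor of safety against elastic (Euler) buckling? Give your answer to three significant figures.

Weak-axis I_min = (h_o·b_o³ − h_i·b_i³)/12 with b_o = 91.0, b_i = 75.00 mm (shorter outer/inner sides).
I_min = (122×91.0³ − 106.0×75.00³)/12 = 3.935×10^6 mm⁴
I = 3.935×10^6 mm⁴ = 3.935×10^-6 m⁴
Effective length L_e = K·L = 1 × 4.24 = 4.240 m
P_cr = π²EI / L_e² = π² × 71.6×10⁹ × 3.935×10^-6 / 4.240² = 1.547×10^5 N
Factor of safety n = P_cr / P = 154.67 / 43.7 = 3.54

n ≈ 3.54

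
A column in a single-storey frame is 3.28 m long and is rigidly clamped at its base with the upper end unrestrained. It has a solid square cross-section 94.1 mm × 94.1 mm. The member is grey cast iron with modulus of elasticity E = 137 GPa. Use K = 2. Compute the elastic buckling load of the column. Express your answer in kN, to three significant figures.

I = a⁴/12 = 94.1⁴/12 = 6.534×10^6 mm⁴
I = 6.534×10^6 mm⁴ = 6.534×10^-6 m⁴
Effective length L_e = K·L = 2 × 3.28 = 6.560 m
P_cr = π²EI / L_e² = π² × 137×10⁹ × 6.534×10^-6 / 6.560² = 2.053×10^5 N

P_cr ≈ 205 kN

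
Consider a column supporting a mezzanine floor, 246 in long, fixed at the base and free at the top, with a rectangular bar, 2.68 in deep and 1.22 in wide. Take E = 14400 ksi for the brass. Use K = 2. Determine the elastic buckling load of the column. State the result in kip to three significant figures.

Buckling occurs about the weak axis: I_min = h·b³/12 with b = 1.22 in (the shorter side).
I_min = 2.68×1.22³/12 = 0.4055 in⁴
Effective length L_e = K·L = 2 × 246 = 492.0 in
P_cr = π²EI / L_e² = π² × 14400×10³ × 0.4055 / 492.0² = 238.1 lb

P_cr ≈ 0.238 kip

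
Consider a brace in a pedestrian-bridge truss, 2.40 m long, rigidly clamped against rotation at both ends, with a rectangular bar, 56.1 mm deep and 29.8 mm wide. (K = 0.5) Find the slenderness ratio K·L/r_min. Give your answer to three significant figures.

λ ≈ 139

Buckling occurs about the weak axis: I_min = h·b³/12 with b = 29.8 mm (the shorter side).
I_min = 56.1×29.8³/12 = 1.237×10^5 mm⁴
A = 1.672×10^3 mm²;  r_min = √(I/A) = √(1.237×10^5/1.672×10^3) = 8.603 mm
L_e = K·L = 0.5 × 2.40 m = 1.200 m = 1200.0 mm
λ = L_e / r_min = 1200.0 / 8.603 = 139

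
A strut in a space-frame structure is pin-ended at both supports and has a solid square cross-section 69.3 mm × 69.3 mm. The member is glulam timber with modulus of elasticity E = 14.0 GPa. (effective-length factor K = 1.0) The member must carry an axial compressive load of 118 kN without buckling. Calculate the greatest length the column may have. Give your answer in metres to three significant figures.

L_max ≈ 1.50 m

I = a⁴/12 = 69.3⁴/12 = 1.922×10^6 mm⁴
I = 1.922×10^-6 m⁴
At the buckling limit P_cr = P = 1.180×10^5 N
From P_cr = π²EI/(K·L)²:  L = (1/K)·√(π²EI/P_cr) = (1/1)·√(π²×1.40×10^10×1.922×10^-6/1.180×10^5)
L = 1.50 m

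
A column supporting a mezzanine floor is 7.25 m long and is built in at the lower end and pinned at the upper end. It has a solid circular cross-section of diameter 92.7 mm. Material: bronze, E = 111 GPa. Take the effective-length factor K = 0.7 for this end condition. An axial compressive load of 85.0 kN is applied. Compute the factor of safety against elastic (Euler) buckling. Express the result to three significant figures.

n ≈ 1.81

I = πd⁴/64 = π×92.7⁴/64 = 3.625×10^6 mm⁴
I = 3.625×10^6 mm⁴ = 3.625×10^-6 m⁴
Effective length L_e = K·L = 0.7 × 7.25 = 5.075 m
P_cr = π²EI / L_e² = π² × 111×10⁹ × 3.625×10^-6 / 5.075² = 1.542×10^5 N
Factor of safety n = P_cr / P = 154.18 / 85.0 = 1.81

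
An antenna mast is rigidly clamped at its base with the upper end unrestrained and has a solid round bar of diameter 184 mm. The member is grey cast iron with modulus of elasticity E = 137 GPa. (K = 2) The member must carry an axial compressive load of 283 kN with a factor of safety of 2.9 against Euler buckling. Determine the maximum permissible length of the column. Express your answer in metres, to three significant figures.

I = πd⁴/64 = π×184⁴/64 = 5.627×10^7 mm⁴
I = 5.627×10^-5 m⁴
Required critical load P_cr = n·P = 2.9 × 283 = 820.7 kN = 8.207×10^5 N
From P_cr = π²EI/(K·L)²:  L = (1/K)·√(π²EI/P_cr) = (1/2)·√(π²×1.37×10^11×5.627×10^-5/8.207×10^5)
L = 4.81 m

L_max ≈ 4.81 m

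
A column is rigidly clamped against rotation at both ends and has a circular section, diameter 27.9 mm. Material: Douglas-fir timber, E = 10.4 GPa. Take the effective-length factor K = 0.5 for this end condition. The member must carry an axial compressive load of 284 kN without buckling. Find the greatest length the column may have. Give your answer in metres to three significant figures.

I = πd⁴/64 = π×27.9⁴/64 = 2.974×10^4 mm⁴
I = 2.974×10^-8 m⁴
At the buckling limit P_cr = P = 2.840×10^5 N
From P_cr = π²EI/(K·L)²:  L = (1/K)·√(π²EI/P_cr) = (1/0.5)·√(π²×1.04×10^10×2.974×10^-8/2.840×10^5)
L = 0.207 m

L_max ≈ 0.207 m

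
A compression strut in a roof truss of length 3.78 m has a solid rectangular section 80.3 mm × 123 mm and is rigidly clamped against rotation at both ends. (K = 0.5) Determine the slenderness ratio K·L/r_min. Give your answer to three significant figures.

λ ≈ 81.5

For a rectangle r_min = b/√12 = 80.3/√12 = 23.18 mm
L_e = K·L = 0.5 × 3.78 m = 1.890 m = 1890.0 mm
λ = L_e / r_min = 1890.0 / 23.18 = 81.5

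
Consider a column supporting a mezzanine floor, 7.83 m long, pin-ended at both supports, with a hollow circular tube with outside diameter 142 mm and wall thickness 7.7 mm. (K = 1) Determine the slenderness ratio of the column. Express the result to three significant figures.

Inner diameter d_i = 142 − 2×7.7 = 126.6 mm
I = π(d_o⁴ − d_i⁴)/64 = π(142⁴ − 126.6⁴)/64 = 7.349×10^6 mm⁴
A = 3.249×10^3 mm²;  r_min = √(I/A) = √(7.349×10^6/3.249×10^3) = 47.56 mm
L_e = K·L = 1 × 7.83 m = 7.830 m = 7830.0 mm
λ = L_e / r_min = 7830.0 / 47.56 = 165

λ ≈ 165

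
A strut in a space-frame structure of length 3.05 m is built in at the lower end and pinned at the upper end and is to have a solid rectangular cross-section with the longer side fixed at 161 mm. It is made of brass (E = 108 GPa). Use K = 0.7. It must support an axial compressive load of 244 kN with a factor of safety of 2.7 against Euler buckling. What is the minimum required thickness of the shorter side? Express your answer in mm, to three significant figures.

b ≈ 59.4 mm

Required P_cr = n·P = 2.7 × 244 = 658.8 kN
L_e = K·L = 0.7 × 3.05 = 2.135 m
Required I = P_cr·L_e²/(π²E) = 6.588×10^5 × 2.135² / (π² × 1.08×10^11) = 2.817×10^-6 m⁴
I_req = 2.817×10^6 mm⁴
Rectangle, weak axis: I_min = h·b³/12 with h = 161 mm fixed  ⇒  b = (12I/h)^(1/3) = 59.4 mm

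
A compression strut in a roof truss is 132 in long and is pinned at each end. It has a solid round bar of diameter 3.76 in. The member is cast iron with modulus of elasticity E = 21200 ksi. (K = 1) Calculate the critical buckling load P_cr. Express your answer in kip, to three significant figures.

I = πd⁴/64 = π×3.76⁴/64 = 9.811 in⁴
Effective length L_e = K·L = 1 × 132 = 132.0 in
P_cr = π²EI / L_e² = π² × 21200×10³ × 9.811 / 132.0² = 1.178×10^5 lb

P_cr ≈ 118 kip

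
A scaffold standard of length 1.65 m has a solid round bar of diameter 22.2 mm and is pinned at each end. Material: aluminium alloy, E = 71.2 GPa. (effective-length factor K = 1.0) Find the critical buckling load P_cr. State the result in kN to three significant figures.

I = πd⁴/64 = π×22.2⁴/64 = 1.192×10^4 mm⁴
I = 1.192×10^4 mm⁴ = 1.192×10^-8 m⁴
Effective length L_e = K·L = 1 × 1.65 = 1.650 m
P_cr = π²EI / L_e² = π² × 71.2×10⁹ × 1.192×10^-8 / 1.650² = 3.077×10^3 N

P_cr ≈ 3.08 kN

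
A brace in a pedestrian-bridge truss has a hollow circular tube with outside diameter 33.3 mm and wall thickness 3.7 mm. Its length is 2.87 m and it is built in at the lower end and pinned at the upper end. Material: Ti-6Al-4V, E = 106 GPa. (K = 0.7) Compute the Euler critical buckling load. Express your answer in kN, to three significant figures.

P_cr ≈ 9.92 kN

Inner diameter d_i = 33.3 − 2×3.7 = 25.90 mm
I = π(d_o⁴ − d_i⁴)/64 = π(33.3⁴ − 25.90⁴)/64 = 3.827×10^4 mm⁴
I = 3.827×10^4 mm⁴ = 3.827×10^-8 m⁴
Effective length L_e = K·L = 0.7 × 2.87 = 2.009 m
P_cr = π²EI / L_e² = π² × 106×10⁹ × 3.827×10^-8 / 2.009² = 9.920×10^3 N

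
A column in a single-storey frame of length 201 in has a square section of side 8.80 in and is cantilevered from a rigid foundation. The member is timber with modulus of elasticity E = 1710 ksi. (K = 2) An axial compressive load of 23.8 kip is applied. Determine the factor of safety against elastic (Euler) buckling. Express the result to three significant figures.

I = a⁴/12 = 8.80⁴/12 = 499.7 in⁴
Effective length L_e = K·L = 2 × 201 = 402.0 in
P_cr = π²EI / L_e² = π² × 1710×10³ × 499.7 / 402.0² = 5.219×10^4 lb
Factor of safety n = P_cr / P = 52.191 / 23.8 = 2.19

n ≈ 2.19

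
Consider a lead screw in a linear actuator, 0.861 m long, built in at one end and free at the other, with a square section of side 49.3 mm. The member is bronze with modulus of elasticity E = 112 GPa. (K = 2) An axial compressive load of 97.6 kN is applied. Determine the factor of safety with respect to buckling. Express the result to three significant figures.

I = a⁴/12 = 49.3⁴/12 = 4.923×10^5 mm⁴
I = 4.923×10^5 mm⁴ = 4.923×10^-7 m⁴
Effective length L_e = K·L = 2 × 0.861 = 1.722 m
P_cr = π²EI / L_e² = π² × 112×10⁹ × 4.923×10^-7 / 1.722² = 1.835×10^5 N
Factor of safety n = P_cr / P = 183.51 / 97.6 = 1.88

n ≈ 1.88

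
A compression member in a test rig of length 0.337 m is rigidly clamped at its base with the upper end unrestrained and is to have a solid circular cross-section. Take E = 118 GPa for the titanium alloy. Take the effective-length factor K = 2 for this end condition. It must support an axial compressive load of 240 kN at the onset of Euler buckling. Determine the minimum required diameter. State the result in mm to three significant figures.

L_e = K·L = 2 × 0.337 = 0.6740 m
Required I = P_cr·L_e²/(π²E) = 2.400×10^5 × 0.6740² / (π² × 1.18×10^11) = 9.362×10^-8 m⁴
I_req = 9.362×10^4 mm⁴
Solid circle: I = πd⁴/64  ⇒  d = (64I/π)^(1/4) = (64×9.362×10^4/π)^(1/4) = 37.2 mm

d ≈ 37.2 mm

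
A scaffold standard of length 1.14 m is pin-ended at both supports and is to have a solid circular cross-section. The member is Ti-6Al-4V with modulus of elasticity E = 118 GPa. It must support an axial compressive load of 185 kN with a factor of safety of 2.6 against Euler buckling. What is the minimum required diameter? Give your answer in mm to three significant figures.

d ≈ 57.5 mm

Required P_cr = n·P = 2.6 × 185 = 481.0 kN
L_e = K·L = 1 × 1.14 = 1.140 m
Required I = P_cr·L_e²/(π²E) = 4.810×10^5 × 1.140² / (π² × 1.18×10^11) = 5.368×10^-7 m⁴
I_req = 5.368×10^5 mm⁴
Solid circle: I = πd⁴/64  ⇒  d = (64I/π)^(1/4) = (64×5.368×10^5/π)^(1/4) = 57.5 mm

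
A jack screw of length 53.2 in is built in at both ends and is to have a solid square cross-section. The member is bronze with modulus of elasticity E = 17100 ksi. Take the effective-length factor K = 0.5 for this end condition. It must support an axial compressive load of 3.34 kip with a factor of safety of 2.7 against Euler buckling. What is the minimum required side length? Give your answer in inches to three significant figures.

Required P_cr = n·P = 2.7 × 3.34 = 9.018 kip
L_e = K·L = 0.5 × 53.2 = 26.60 in
Required I = P_cr·L_e²/(π²E) = 9.018×10^3 × 26.60² / (π² × 1.71×10^7) = 3.781×10^-2 in⁴
Solid square: I = a⁴/12  ⇒  a = (12I)^(1/4) = (12×3.781×10^-2)^(1/4) = 0.821 in

a ≈ 0.821 in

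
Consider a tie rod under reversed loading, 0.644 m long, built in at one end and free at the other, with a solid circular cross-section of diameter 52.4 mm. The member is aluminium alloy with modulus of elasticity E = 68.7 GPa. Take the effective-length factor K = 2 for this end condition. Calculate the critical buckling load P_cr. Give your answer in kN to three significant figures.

I = πd⁴/64 = π×52.4⁴/64 = 3.701×10^5 mm⁴
I = 3.701×10^5 mm⁴ = 3.701×10^-7 m⁴
Effective length L_e = K·L = 2 × 0.644 = 1.288 m
P_cr = π²EI / L_e² = π² × 68.7×10⁹ × 3.701×10^-7 / 1.288² = 1.513×10^5 N

P_cr ≈ 151 kN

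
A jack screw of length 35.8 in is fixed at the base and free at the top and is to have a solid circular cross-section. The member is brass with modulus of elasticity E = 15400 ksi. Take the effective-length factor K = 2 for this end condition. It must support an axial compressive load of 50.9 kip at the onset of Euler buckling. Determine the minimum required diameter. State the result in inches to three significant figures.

d ≈ 2.43 in

L_e = K·L = 2 × 35.8 = 71.60 in
Required I = P_cr·L_e²/(π²E) = 5.090×10^4 × 71.60² / (π² × 1.54×10^7) = 1.717 in⁴
Solid circle: I = πd⁴/64  ⇒  d = (64I/π)^(1/4) = (64×1.717/π)^(1/4) = 2.43 in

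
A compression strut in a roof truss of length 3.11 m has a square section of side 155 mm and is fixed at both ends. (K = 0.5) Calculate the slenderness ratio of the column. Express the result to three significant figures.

For a square r = a/√12 = 155/√12 = 44.74 mm
L_e = K·L = 0.5 × 3.11 m = 1.555 m = 1555.0 mm
λ = L_e / r_min = 1555.0 / 44.74 = 34.8

λ ≈ 34.8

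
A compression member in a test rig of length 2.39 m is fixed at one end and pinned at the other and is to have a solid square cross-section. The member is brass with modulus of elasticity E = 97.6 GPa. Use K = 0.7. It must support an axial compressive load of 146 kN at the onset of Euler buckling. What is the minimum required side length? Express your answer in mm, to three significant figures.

L_e = K·L = 0.7 × 2.39 = 1.673 m
Required I = P_cr·L_e²/(π²E) = 1.460×10^5 × 1.673² / (π² × 9.76×10^10) = 4.242×10^-7 m⁴
I_req = 4.242×10^5 mm⁴
Solid square: I = a⁴/12  ⇒  a = (12I)^(1/4) = (12×4.242×10^5)^(1/4) = 47.5 mm

a ≈ 47.5 mm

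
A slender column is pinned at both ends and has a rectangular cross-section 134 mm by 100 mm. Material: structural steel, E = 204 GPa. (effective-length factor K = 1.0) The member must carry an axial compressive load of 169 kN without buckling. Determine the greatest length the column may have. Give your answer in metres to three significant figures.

L_max ≈ 11.5 m

Buckling occurs about the weak axis: I_min = h·b³/12 with b = 100 mm (the shorter side).
I_min = 134×100³/12 = 1.117×10^7 mm⁴
I = 1.117×10^-5 m⁴
At the buckling limit P_cr = P = 1.690×10^5 N
From P_cr = π²EI/(K·L)²:  L = (1/K)·√(π²EI/P_cr) = (1/1)·√(π²×2.04×10^11×1.117×10^-5/1.690×10^5)
L = 11.5 m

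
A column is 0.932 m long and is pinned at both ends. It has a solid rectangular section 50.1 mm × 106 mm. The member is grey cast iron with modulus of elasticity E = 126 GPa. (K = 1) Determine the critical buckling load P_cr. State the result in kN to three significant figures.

Buckling occurs about the weak axis: I_min = h·b³/12 with b = 50.1 mm (the shorter side).
I_min = 106×50.1³/12 = 1.111×10^6 mm⁴
I = 1.111×10^6 mm⁴ = 1.111×10^-6 m⁴
Effective length L_e = K·L = 1 × 0.932 = 0.9320 m
P_cr = π²EI / L_e² = π² × 126×10⁹ × 1.111×10^-6 / 0.9320² = 1.590×10^6 N

P_cr ≈ 1590 kN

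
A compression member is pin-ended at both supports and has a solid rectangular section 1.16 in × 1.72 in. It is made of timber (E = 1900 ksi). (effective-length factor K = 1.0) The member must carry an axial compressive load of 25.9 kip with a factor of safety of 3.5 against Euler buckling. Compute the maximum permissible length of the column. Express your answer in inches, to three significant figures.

Buckling occurs about the weak axis: I_min = h·b³/12 with b = 1.16 in (the shorter side).
I_min = 1.72×1.16³/12 = 0.2237 in⁴
Required critical load P_cr = n·P = 3.5 × 25.9 = 90.65 kip = 9.065×10^4 lb
From P_cr = π²EI/(K·L)²:  L = (1/K)·√(π²EI/P_cr) = (1/1)·√(π²×1.90×10^6×0.2237/9.065×10^4)
L = 6.80 in

L_max ≈ 6.80 in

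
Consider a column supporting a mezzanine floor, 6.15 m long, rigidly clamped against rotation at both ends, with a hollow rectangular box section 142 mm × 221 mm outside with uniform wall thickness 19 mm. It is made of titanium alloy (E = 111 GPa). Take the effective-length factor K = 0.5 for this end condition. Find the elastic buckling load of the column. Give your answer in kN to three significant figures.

P_cr ≈ 4120 kN

Inner dimensions: h_i = 221 − 2×19 = 183.0 mm, b_i = 142 − 2×19 = 104.0 mm
Weak-axis I_min = (h_o·b_o³ − h_i·b_i³)/12 with b_o = 142, b_i = 104.0 mm (shorter outer/inner sides).
I_min = (221×142³ − 183.0×104.0³)/12 = 3.558×10^7 mm⁴
I = 3.558×10^7 mm⁴ = 3.558×10^-5 m⁴
Effective length L_e = K·L = 0.5 × 6.15 = 3.075 m
P_cr = π²EI / L_e² = π² × 111×10⁹ × 3.558×10^-5 / 3.075² = 4.122×10^6 N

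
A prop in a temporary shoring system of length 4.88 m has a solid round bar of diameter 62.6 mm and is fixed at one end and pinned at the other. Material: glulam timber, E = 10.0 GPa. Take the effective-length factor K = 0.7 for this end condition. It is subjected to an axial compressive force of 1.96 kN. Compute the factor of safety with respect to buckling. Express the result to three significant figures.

n ≈ 3.25

I = πd⁴/64 = π×62.6⁴/64 = 7.538×10^5 mm⁴
I = 7.538×10^5 mm⁴ = 7.538×10^-7 m⁴
Effective length L_e = K·L = 0.7 × 4.88 = 3.416 m
P_cr = π²EI / L_e² = π² × 10.0×10⁹ × 7.538×10^-7 / 3.416² = 6.376×10^3 N
Factor of safety n = P_cr / P = 6.3757 / 1.96 = 3.25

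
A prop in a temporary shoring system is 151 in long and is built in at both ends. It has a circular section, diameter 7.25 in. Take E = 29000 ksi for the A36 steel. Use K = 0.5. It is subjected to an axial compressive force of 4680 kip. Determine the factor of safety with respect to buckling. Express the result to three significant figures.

I = πd⁴/64 = π×7.25⁴/64 = 135.6 in⁴
Effective length L_e = K·L = 0.5 × 151 = 75.50 in
P_cr = π²EI / L_e² = π² × 29000×10³ × 135.6 / 75.50² = 6.810×10^6 lb
Factor of safety n = P_cr / P = 6809.7 / 4680 = 1.46

n ≈ 1.46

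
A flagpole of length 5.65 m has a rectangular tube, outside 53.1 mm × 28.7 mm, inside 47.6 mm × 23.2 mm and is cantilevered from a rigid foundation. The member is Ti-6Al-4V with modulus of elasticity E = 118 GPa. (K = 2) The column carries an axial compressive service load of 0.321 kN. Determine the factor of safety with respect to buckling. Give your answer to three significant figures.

Weak-axis I_min = (h_o·b_o³ − h_i·b_i³)/12 with b_o = 28.7, b_i = 23.20 mm (shorter outer/inner sides).
I_min = (53.1×28.7³ − 47.60×23.20³)/12 = 5.507×10^4 mm⁴
I = 5.507×10^4 mm⁴ = 5.507×10^-8 m⁴
Effective length L_e = K·L = 2 × 5.65 = 11.30 m
P_cr = π²EI / L_e² = π² × 118×10⁹ × 5.507×10^-8 / 11.30² = 502.3 N
Factor of safety n = P_cr / P = 0.50231 / 0.321 = 1.56

n ≈ 1.56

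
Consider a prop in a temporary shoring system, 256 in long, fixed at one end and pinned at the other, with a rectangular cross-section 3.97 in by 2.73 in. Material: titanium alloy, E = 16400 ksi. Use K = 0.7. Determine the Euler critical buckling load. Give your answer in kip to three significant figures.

Buckling occurs about the weak axis: I_min = h·b³/12 with b = 2.73 in (the shorter side).
I_min = 3.97×2.73³/12 = 6.731 in⁴
Effective length L_e = K·L = 0.7 × 256 = 179.2 in
P_cr = π²EI / L_e² = π² × 16400×10³ × 6.731 / 179.2² = 3.393×10^4 lb

P_cr ≈ 33.9 kip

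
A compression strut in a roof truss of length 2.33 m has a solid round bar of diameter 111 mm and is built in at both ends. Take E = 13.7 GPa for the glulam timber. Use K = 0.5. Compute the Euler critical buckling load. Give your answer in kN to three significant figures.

I = πd⁴/64 = π×111⁴/64 = 7.452×10^6 mm⁴
I = 7.452×10^6 mm⁴ = 7.452×10^-6 m⁴
Effective length L_e = K·L = 0.5 × 2.33 = 1.165 m
P_cr = π²EI / L_e² = π² × 13.7×10⁹ × 7.452×10^-6 / 1.165² = 7.424×10^5 N

P_cr ≈ 742 kN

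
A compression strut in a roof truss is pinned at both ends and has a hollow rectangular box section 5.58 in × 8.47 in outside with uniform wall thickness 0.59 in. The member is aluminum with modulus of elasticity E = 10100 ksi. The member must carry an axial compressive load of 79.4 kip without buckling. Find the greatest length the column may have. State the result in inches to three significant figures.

Inner dimensions: h_i = 8.47 − 2×0.59 = 7.290 in, b_i = 5.58 − 2×0.59 = 4.400 in
Weak-axis I_min = (h_o·b_o³ − h_i·b_i³)/12 with b_o = 5.58, b_i = 4.400 in (shorter outer/inner sides).
I_min = (8.47×5.58³ − 7.290×4.400³)/12 = 70.88 in⁴
At the buckling limit P_cr = P = 7.940×10^4 lb
From P_cr = π²EI/(K·L)²:  L = (1/K)·√(π²EI/P_cr) = (1/1)·√(π²×1.01×10^7×70.88/7.940×10^4)
L = 298 in

L_max ≈ 298 in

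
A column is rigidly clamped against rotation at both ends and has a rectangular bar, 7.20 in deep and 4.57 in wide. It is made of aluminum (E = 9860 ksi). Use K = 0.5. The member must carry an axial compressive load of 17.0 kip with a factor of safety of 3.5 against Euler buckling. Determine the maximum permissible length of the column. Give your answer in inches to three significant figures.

Buckling occurs about the weak axis: I_min = h·b³/12 with b = 4.57 in (the shorter side).
I_min = 7.20×4.57³/12 = 57.27 in⁴
Required critical load P_cr = n·P = 3.5 × 17.0 = 59.50 kip = 5.950×10^4 lb
From P_cr = π²EI/(K·L)²:  L = (1/K)·√(π²EI/P_cr) = (1/0.5)·√(π²×9.86×10^6×57.27/5.950×10^4)
L = 612 in

L_max ≈ 612 in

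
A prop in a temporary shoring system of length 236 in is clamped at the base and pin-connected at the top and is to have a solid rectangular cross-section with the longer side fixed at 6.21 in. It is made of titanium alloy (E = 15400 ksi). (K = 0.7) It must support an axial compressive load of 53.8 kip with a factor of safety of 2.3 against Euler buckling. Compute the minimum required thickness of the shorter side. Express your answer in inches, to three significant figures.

b ≈ 3.50 in

Required P_cr = n·P = 2.3 × 53.8 = 123.7 kip
L_e = K·L = 0.7 × 236 = 165.2 in
Required I = P_cr·L_e²/(π²E) = 1.237×10^5 × 165.2² / (π² × 1.54×10^7) = 22.22 in⁴
Rectangle, weak axis: I_min = h·b³/12 with h = 6.21 in fixed  ⇒  b = (12I/h)^(1/3) = 3.50 in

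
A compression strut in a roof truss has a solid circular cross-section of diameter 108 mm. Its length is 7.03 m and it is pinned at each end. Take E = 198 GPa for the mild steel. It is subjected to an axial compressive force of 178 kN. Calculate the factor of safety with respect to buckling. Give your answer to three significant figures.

I = πd⁴/64 = π×108⁴/64 = 6.678×10^6 mm⁴
I = 6.678×10^6 mm⁴ = 6.678×10^-6 m⁴
Effective length L_e = K·L = 1 × 7.03 = 7.030 m
P_cr = π²EI / L_e² = π² × 198×10⁹ × 6.678×10^-6 / 7.030² = 2.641×10^5 N
Factor of safety n = P_cr / P = 264.07 / 178 = 1.48

n ≈ 1.48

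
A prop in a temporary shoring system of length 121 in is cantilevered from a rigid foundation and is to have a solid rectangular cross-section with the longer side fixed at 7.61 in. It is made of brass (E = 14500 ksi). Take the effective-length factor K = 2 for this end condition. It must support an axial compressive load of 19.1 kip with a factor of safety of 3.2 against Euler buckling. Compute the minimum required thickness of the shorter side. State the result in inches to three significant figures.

b ≈ 3.40 in

Required P_cr = n·P = 3.2 × 19.1 = 61.12 kip
L_e = K·L = 2 × 121 = 242.0 in
Required I = P_cr·L_e²/(π²E) = 6.112×10^4 × 242.0² / (π² × 1.45×10^7) = 25.01 in⁴
Rectangle, weak axis: I_min = h·b³/12 with h = 7.61 in fixed  ⇒  b = (12I/h)^(1/3) = 3.40 in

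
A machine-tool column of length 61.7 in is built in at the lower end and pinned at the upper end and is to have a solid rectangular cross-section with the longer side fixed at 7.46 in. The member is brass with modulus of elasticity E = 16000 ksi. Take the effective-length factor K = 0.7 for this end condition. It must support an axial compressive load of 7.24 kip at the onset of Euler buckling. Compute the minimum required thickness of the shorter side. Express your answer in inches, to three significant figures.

b ≈ 0.516 in

L_e = K·L = 0.7 × 61.7 = 43.19 in
Required I = P_cr·L_e²/(π²E) = 7.240×10^3 × 43.19² / (π² × 1.60×10^7) = 8.552×10^-2 in⁴
Rectangle, weak axis: I_min = h·b³/12 with h = 7.46 in fixed  ⇒  b = (12I/h)^(1/3) = 0.516 in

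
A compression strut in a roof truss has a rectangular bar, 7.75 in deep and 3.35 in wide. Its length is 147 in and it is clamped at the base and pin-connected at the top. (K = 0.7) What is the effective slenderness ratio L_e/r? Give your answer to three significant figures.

λ ≈ 106

For a rectangle r_min = b/√12 = 3.35/√12 = 0.9671 in
L_e = K·L = 0.7 × 147 = 102.9 in
λ = L_e / r_min = 102.90 / 0.9671 = 106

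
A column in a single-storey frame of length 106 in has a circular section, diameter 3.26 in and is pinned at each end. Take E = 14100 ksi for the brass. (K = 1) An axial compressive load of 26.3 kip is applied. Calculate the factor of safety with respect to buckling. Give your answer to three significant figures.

I = πd⁴/64 = π×3.26⁴/64 = 5.544 in⁴
Effective length L_e = K·L = 1 × 106 = 106.0 in
P_cr = π²EI / L_e² = π² × 14100×10³ × 5.544 / 106.0² = 6.867×10^4 lb
Factor of safety n = P_cr / P = 68.667 / 26.3 = 2.61

n ≈ 2.61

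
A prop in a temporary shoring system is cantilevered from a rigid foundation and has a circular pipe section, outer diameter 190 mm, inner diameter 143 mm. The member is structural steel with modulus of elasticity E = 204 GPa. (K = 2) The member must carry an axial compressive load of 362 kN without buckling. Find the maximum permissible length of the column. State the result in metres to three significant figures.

d_o = 190 mm, d_i = 143 mm
I = π(d_o⁴ − d_i⁴)/64 = π(190⁴ − 143.0⁴)/64 = 4.344×10^7 mm⁴
I = 4.344×10^-5 m⁴
At the buckling limit P_cr = P = 3.620×10^5 N
From P_cr = π²EI/(K·L)²:  L = (1/K)·√(π²EI/P_cr) = (1/2)·√(π²×2.04×10^11×4.344×10^-5/3.620×10^5)
L = 7.77 m

L_max ≈ 7.77 m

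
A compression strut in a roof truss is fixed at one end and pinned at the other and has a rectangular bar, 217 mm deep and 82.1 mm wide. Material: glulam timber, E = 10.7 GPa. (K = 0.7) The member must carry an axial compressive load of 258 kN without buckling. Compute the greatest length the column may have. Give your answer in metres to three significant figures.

L_max ≈ 2.89 m

Buckling occurs about the weak axis: I_min = h·b³/12 with b = 82.1 mm (the shorter side).
I_min = 217×82.1³/12 = 1.001×10^7 mm⁴
I = 1.001×10^-5 m⁴
At the buckling limit P_cr = P = 2.580×10^5 N
From P_cr = π²EI/(K·L)²:  L = (1/K)·√(π²EI/P_cr) = (1/0.7)·√(π²×1.07×10^10×1.001×10^-5/2.580×10^5)
L = 2.89 m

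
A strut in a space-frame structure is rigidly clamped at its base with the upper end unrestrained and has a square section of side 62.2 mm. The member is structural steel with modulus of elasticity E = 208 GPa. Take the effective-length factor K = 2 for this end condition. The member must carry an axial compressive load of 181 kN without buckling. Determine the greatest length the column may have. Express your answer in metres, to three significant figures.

I = a⁴/12 = 62.2⁴/12 = 1.247×10^6 mm⁴
I = 1.247×10^-6 m⁴
At the buckling limit P_cr = P = 1.810×10^5 N
From P_cr = π²EI/(K·L)²:  L = (1/K)·√(π²EI/P_cr) = (1/2)·√(π²×2.08×10^11×1.247×10^-6/1.810×10^5)
L = 1.88 m

L_max ≈ 1.88 m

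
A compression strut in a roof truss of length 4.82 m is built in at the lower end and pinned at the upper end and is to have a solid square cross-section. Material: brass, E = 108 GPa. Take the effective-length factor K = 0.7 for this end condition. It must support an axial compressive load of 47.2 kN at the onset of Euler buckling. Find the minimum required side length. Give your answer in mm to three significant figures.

L_e = K·L = 0.7 × 4.82 = 3.374 m
Required I = P_cr·L_e²/(π²E) = 4.720×10^4 × 3.374² / (π² × 1.08×10^11) = 5.041×10^-7 m⁴
I_req = 5.041×10^5 mm⁴
Solid square: I = a⁴/12  ⇒  a = (12I)^(1/4) = (12×5.041×10^5)^(1/4) = 49.6 mm

a ≈ 49.6 mm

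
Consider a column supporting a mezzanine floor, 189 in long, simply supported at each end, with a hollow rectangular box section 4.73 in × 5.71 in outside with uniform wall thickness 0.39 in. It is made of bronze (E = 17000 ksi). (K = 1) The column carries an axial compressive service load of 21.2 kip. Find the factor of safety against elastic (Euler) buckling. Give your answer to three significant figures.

Inner dimensions: h_i = 5.71 − 2×0.39 = 4.930 in, b_i = 4.73 − 2×0.39 = 3.950 in
Weak-axis I_min = (h_o·b_o³ − h_i·b_i³)/12 with b_o = 4.73, b_i = 3.950 in (shorter outer/inner sides).
I_min = (5.71×4.73³ − 4.930×3.950³)/12 = 25.03 in⁴
Effective length L_e = K·L = 1 × 189 = 189.0 in
P_cr = π²EI / L_e² = π² × 17000×10³ × 25.03 / 189.0² = 1.176×10^5 lb
Factor of safety n = P_cr / P = 117.59 / 21.2 = 5.55

n ≈ 5.55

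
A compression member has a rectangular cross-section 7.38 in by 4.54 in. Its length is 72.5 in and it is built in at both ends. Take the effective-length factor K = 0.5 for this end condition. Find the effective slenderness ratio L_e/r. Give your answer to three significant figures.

λ ≈ 27.7

For a rectangle r_min = b/√12 = 4.54/√12 = 1.311 in
L_e = K·L = 0.5 × 72.5 = 36.25 in
λ = L_e / r_min = 36.250 / 1.311 = 27.7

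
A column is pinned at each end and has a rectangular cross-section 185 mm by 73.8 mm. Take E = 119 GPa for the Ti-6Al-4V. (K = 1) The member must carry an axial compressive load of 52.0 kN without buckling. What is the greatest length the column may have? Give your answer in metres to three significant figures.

L_max ≈ 11.8 m

Buckling occurs about the weak axis: I_min = h·b³/12 with b = 73.8 mm (the shorter side).
I_min = 185×73.8³/12 = 6.197×10^6 mm⁴
I = 6.197×10^-6 m⁴
At the buckling limit P_cr = P = 5.200×10^4 N
From P_cr = π²EI/(K·L)²:  L = (1/K)·√(π²EI/P_cr) = (1/1)·√(π²×1.19×10^11×6.197×10^-6/5.200×10^4)
L = 11.8 m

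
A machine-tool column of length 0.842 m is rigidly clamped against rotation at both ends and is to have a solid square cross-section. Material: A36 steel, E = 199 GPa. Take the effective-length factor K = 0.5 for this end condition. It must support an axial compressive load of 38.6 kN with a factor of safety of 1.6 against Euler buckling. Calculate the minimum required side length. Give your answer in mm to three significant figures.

Required P_cr = n·P = 1.6 × 38.6 = 61.76 kN
L_e = K·L = 0.5 × 0.842 = 0.4210 m
Required I = P_cr·L_e²/(π²E) = 6.176×10^4 × 0.4210² / (π² × 1.99×10^11) = 5.573×10^-9 m⁴
I_req = 5.573×10^3 mm⁴
Solid square: I = a⁴/12  ⇒  a = (12I)^(1/4) = (12×5.573×10^3)^(1/4) = 16.1 mm

a ≈ 16.1 mm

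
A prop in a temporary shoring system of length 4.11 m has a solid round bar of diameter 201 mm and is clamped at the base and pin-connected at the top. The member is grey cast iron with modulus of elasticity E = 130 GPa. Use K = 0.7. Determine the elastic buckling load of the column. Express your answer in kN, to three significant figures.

I = πd⁴/64 = π×201⁴/64 = 8.012×10^7 mm⁴
I = 8.012×10^7 mm⁴ = 8.012×10^-5 m⁴
Effective length L_e = K·L = 0.7 × 4.11 = 2.877 m
P_cr = π²EI / L_e² = π² × 130×10⁹ × 8.012×10^-5 / 2.877² = 1.242×10^7 N

P_cr ≈ 12400 kN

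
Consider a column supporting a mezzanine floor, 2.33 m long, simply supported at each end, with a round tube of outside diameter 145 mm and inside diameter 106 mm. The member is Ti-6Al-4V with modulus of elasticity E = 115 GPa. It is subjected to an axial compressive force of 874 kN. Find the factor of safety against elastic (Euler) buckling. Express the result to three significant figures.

n ≈ 3.71

d_o = 145 mm, d_i = 106 mm
I = π(d_o⁴ − d_i⁴)/64 = π(145⁴ − 106.0⁴)/64 = 1.550×10^7 mm⁴
I = 1.550×10^7 mm⁴ = 1.550×10^-5 m⁴
Effective length L_e = K·L = 1 × 2.33 = 2.330 m
P_cr = π²EI / L_e² = π² × 115×10⁹ × 1.550×10^-5 / 2.330² = 3.241×10^6 N
Factor of safety n = P_cr / P = 3240.9 / 874 = 3.71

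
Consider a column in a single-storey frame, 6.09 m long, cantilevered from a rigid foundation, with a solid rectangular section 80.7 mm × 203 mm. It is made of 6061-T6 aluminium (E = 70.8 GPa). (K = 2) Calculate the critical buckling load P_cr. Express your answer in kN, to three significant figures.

Buckling occurs about the weak axis: I_min = h·b³/12 with b = 80.7 mm (the shorter side).
I_min = 203×80.7³/12 = 8.891×10^6 mm⁴
I = 8.891×10^6 mm⁴ = 8.891×10^-6 m⁴
Effective length L_e = K·L = 2 × 6.09 = 12.18 m
P_cr = π²EI / L_e² = π² × 70.8×10⁹ × 8.891×10^-6 / 12.18² = 4.188×10^4 N

P_cr ≈ 41.9 kN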